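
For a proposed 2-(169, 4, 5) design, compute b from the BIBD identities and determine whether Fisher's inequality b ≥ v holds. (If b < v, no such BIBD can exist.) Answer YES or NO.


b = λv(v − 1)/(k(k − 1)) = 5·169·168/(4·3) = 141960/12 = 11830.
Compare with v = 169: b ≥ v, so Fisher's inequality holds.

YES


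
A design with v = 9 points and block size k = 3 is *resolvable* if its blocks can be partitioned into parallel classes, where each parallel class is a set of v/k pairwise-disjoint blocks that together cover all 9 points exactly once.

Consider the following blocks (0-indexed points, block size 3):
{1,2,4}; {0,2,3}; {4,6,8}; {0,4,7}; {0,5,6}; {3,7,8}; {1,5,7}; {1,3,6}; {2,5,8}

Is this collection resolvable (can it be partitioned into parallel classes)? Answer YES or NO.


v = 9, block size k = 3, number of blocks = 9.
For resolvability, blocks must partition into parallel classes of size v/k = 3.
Total blocks must therefore be a multiple of 3: 9 = 3·3 + 0 ⇒ divisible ✓.
Greedy packing gives 3 candidate class(es). Each should be a full parallel class (size 3, covers all 9 points).
  Class 1 (3 blocks): {1,2,4}; {0,5,6}; {3,7,8}. Points covered: [0, 1, 2, 3, 4, 5, 6, 7, 8].
  Class 2 (3 blocks): {0,2,3}; {4,6,8}; {1,5,7}. Points covered: [0, 1, 2, 3, 4, 5, 6, 7, 8].
  Class 3 (3 blocks): {0,4,7}; {1,3,6}; {2,5,8}. Points covered: [0, 1, 2, 3, 4, 5, 6, 7, 8].
All classes full (size 3)? YES. All classes cover every point? YES.
Resolvable? YES.

YES


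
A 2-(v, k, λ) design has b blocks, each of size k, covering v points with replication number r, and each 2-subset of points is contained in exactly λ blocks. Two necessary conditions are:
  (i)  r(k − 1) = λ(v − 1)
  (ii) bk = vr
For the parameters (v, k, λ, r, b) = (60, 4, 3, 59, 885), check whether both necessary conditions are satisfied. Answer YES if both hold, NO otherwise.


Condition (i): r(k − 1) = 59·3 = 177; λ(v − 1) = 3·59 = 177. Match? YES.
Condition (ii): bk = 885·4 = 3540; vr = 60·59 = 3540. Match? YES.
Both conditions hold? YES.

YES


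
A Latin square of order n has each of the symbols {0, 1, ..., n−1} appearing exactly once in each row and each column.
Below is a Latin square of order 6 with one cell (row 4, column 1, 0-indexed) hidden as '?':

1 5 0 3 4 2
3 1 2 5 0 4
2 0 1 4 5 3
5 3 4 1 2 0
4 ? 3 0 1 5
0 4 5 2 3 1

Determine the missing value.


Row 4 contains symbols [0, 1, 3, 4, 5] — missing [2].
Column 1 contains symbols [0, 1, 3, 4, 5] — missing [2].
The missing symbol must appear in both missing sets; intersection = [2].
Therefore the hidden value is 2.

Missing value = 2.


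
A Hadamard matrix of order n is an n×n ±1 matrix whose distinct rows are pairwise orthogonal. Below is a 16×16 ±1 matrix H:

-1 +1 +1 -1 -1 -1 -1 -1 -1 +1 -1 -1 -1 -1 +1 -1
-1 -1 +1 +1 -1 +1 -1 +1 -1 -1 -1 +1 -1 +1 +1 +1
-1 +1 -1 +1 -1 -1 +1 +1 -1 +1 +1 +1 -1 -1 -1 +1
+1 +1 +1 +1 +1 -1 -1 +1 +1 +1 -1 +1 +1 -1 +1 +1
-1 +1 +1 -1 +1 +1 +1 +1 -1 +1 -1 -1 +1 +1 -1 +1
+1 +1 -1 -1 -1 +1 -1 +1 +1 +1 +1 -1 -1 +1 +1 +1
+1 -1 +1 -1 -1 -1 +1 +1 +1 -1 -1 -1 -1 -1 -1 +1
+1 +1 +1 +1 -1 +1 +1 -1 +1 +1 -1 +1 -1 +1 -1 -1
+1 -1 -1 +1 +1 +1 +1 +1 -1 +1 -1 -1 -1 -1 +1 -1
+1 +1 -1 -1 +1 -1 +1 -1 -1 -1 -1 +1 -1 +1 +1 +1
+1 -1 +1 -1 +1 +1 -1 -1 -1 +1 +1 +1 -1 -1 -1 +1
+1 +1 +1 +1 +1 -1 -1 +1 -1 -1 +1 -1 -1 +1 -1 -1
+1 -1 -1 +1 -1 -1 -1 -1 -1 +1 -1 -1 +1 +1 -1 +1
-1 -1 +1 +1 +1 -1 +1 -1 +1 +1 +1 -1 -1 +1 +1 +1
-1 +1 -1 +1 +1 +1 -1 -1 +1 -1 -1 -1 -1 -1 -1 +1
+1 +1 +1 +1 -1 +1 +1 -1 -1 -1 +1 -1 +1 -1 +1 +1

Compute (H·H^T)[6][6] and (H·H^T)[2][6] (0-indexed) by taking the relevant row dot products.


Row 2 of H: [-1, 1, -1, 1, -1, -1, 1, 1, -1, 1, 1, 1, -1, -1, -1, 1].
Row 6 of H: [1, -1, 1, -1, -1, -1, 1, 1, 1, -1, -1, -1, -1, -1, -1, 1].
(H·H^T)[6][6] = Σ_j H[6][j]·H[6][j] = (1)² + (-1)² + (1)² + (-1)² + (-1)² + (-1)² + (1)² + (1)² + (1)² + (-1)² + (-1)² + (-1)² + (-1)² + (-1)² + (-1)² + (1)² = 1 + 1 + 1 + 1 + 1 + 1 + 1 + 1 + 1 + 1 + 1 + 1 + 1 + 1 + 1 + 1 = 16.
(H·H^T)[2][6] = Σ_j H[2][j]·H[6][j] = (-1)·(1) + (1)·(-1) + (-1)·(1) + (1)·(-1) + (-1)·(-1) + (-1)·(-1) + (1)·(1) + (1)·(1) + (-1)·(1) + (1)·(-1) + (1)·(-1) + (1)·(-1) + (-1)·(-1) + (-1)·(-1) + (-1)·(-1) + (1)·(1) = -1 + -1 + -1 + -1 + 1 + 1 + 1 + 1 + -1 + -1 + -1 + -1 + 1 + 1 + 1 + 1 = 0.
So rows 2 and 6 are orthogonal; the diagonal entry equals n = 16.

(6,6) entry = 16; (2,6) entry = 0.


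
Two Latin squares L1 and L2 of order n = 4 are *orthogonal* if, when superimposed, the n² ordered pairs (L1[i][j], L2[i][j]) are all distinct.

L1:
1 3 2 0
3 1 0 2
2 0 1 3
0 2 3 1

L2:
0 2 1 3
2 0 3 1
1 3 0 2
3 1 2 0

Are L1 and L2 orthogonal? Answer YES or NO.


Form the n² = 16 superimposed pairs (L1[i][j], L2[i][j]), row by row (rows and columns indexed from 0):
row 0: (1,0) (3,2) (2,1) (0,3)
row 1: (3,2) (1,0) (0,3) (2,1)
row 2: (2,1) (0,3) (1,0) (3,2)
row 3: (0,3) (2,1) (3,2) (1,0)
Orthogonality requires all 16 pairs distinct.
But the pair (3,2) repeats: cell (0,1) has L1 = 3, L2 = 2, and cell (1,0) has L1 = 3, L2 = 2.
A repeated pair means some other pair never occurs (only 4 distinct pairs out of 16), so the squares are not orthogonal.
Conclusion: NO.

NO


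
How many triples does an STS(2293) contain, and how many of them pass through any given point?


An STS(v) is a 2-(v, 3, 1) BIBD: block size k = 3, λ = 1.
Replication: r(k − 1) = λ(v − 1) ⇒ r·2 = 2293 − 1 = 2292 ⇒ r = 1146.
Block count: b = v(v − 1)/6 = 2293·2292/6 = 5255556/6 = 875926.
(Check via bk = vr: 875926·3 = 2627778 = 2293·1146 = 2627778 ✓.)

r = 1146, b = 875926.


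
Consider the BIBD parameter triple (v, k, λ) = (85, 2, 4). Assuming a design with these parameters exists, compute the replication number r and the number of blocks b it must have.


Any 2-(v, k, λ) BIBD satisfies two necessary conditions:
  (i)  Each point sits in r blocks, and counting incidences through any fixed point gives r(k − 1) = λ(v − 1), so r = λ(v − 1)/(k − 1).
  (ii) Total incidences bk = vr, so b = vr/k.
Step 1: r = λ(v − 1)/(k − 1) = 4·(85 − 1)/(2 − 1) = 4·84/1 = 336/1 = 336.
Step 2: b = vr/k = 85·336/2 = 28560/2 = 14280.
Check integrality: r = 336 ∈ Z ✓, b = 14280 ∈ Z ✓.
(These identities are necessary conditions: they determine r and b for any design with these parameters, but do not by themselves prove that one exists.)

r = 336, b = 14280.


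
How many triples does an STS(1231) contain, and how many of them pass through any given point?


An STS(v) is a 2-(v, 3, 1) BIBD: block size k = 3, λ = 1.
Replication: r(k − 1) = λ(v − 1) ⇒ r·2 = 1231 − 1 = 1230 ⇒ r = 615.
Block count: b = v(v − 1)/6 = 1231·1230/6 = 1514130/6 = 252355.
(Check via bk = vr: 252355·3 = 757065 = 1231·615 = 757065 ✓.)

r = 615, b = 252355.


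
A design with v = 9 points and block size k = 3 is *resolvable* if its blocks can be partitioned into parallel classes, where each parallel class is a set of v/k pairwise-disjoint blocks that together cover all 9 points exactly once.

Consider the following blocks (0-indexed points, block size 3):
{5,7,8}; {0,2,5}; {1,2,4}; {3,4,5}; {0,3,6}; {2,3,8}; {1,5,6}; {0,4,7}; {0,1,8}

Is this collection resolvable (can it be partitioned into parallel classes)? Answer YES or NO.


v = 9, block size k = 3, number of blocks = 9.
For resolvability, blocks must partition into parallel classes of size v/k = 3.
Total blocks must therefore be a multiple of 3: 9 = 3·3 + 0 ⇒ divisible ✓.
Consider block {0,2,5}. It intersects every other block in the collection, so no parallel class of size 3 can contain it.
Since every block must belong to some parallel class in a resolution, the collection cannot be partitioned into parallel classes.
Resolvable? NO.

NO


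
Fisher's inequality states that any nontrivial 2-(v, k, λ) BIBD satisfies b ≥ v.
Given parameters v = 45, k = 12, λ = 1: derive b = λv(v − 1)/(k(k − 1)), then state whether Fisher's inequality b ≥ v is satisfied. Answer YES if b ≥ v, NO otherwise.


r = λ(v − 1)/(k − 1) = 1·44/11 = 4.
b = vr/k = 45·4/12 = 15.
Fisher's inequality: b ≥ v ⇔ 15 ≥ 45? NO.

NO


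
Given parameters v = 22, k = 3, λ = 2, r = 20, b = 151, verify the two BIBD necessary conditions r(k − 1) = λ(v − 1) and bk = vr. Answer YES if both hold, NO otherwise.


Condition (i): r(k − 1) = 20·2 = 40; λ(v − 1) = 2·21 = 42. Match? NO.
Condition (ii): bk = 151·3 = 453; vr = 22·20 = 440. Match? NO.
Both conditions hold? NO.

NO


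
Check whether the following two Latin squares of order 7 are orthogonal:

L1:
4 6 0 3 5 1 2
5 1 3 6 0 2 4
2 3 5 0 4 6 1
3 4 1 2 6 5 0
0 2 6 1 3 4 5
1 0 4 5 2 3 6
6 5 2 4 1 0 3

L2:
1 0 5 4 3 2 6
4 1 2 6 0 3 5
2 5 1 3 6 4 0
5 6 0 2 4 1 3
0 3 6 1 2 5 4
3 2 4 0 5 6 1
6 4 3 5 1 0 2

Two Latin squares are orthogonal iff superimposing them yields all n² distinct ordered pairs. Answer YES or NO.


Form the n² = 49 superimposed pairs (L1[i][j], L2[i][j]), row by row (rows and columns indexed from 0):
row 0: (4,1) (6,0) (0,5) (3,4) (5,3) (1,2) (2,6)
row 1: (5,4) (1,1) (3,2) (6,6) (0,0) (2,3) (4,5)
row 2: (2,2) (3,5) (5,1) (0,3) (4,6) (6,4) (1,0)
row 3: (3,5) (4,6) (1,0) (2,2) (6,4) (5,1) (0,3)
row 4: (0,0) (2,3) (6,6) (1,1) (3,2) (4,5) (5,4)
row 5: (1,3) (0,2) (4,4) (5,0) (2,5) (3,6) (6,1)
row 6: (6,6) (5,4) (2,3) (4,5) (1,1) (0,0) (3,2)
Orthogonality requires all 49 pairs distinct.
But the pair (3,5) repeats: cell (2,1) has L1 = 3, L2 = 5, and cell (3,0) has L1 = 3, L2 = 5.
A repeated pair means some other pair never occurs (only 28 distinct pairs out of 49), so the squares are not orthogonal.
Conclusion: NO.

NO


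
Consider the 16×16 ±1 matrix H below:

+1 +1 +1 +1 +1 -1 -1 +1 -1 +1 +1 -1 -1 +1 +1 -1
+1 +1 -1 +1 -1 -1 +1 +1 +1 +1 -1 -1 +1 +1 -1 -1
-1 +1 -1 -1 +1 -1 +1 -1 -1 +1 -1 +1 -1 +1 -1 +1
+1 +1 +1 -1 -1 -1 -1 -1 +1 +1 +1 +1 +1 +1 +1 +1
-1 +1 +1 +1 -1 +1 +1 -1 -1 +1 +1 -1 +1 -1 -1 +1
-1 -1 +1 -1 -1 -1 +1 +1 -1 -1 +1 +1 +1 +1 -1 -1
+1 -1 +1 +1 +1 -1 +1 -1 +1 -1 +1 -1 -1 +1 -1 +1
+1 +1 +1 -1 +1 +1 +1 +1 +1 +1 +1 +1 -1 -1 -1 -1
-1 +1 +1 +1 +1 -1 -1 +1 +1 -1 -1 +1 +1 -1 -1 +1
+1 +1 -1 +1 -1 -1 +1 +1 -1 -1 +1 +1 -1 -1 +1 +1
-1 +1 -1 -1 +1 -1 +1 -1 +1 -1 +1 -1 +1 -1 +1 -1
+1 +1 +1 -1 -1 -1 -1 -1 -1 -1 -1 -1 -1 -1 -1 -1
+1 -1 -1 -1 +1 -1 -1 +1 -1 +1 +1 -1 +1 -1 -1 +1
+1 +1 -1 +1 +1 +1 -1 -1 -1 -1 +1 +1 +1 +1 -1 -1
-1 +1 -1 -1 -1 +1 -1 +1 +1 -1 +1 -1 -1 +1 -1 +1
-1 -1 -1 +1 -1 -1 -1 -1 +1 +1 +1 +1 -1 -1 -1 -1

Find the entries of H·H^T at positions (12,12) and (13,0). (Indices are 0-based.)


Row 0 of H: [1, 1, 1, 1, 1, -1, -1, 1, -1, 1, 1, -1, -1, 1, 1, -1].
Row 12 of H: [1, -1, -1, -1, 1, -1, -1, 1, -1, 1, 1, -1, 1, -1, -1, 1].
Row 13 of H: [1, 1, -1, 1, 1, 1, -1, -1, -1, -1, 1, 1, 1, 1, -1, -1].
(H·H^T)[12][12] = Σ_j H[12][j]·H[12][j] = (1)² + (-1)² + (-1)² + (-1)² + (1)² + (-1)² + (-1)² + (1)² + (-1)² + (1)² + (1)² + (-1)² + (1)² + (-1)² + (-1)² + (1)² = 1 + 1 + 1 + 1 + 1 + 1 + 1 + 1 + 1 + 1 + 1 + 1 + 1 + 1 + 1 + 1 = 16.
(H·H^T)[13][0] = Σ_j H[13][j]·H[0][j] = (1)·(1) + (1)·(1) + (-1)·(1) + (1)·(1) + (1)·(1) + (1)·(-1) + (-1)·(-1) + (-1)·(1) + (-1)·(-1) + (-1)·(1) + (1)·(1) + (1)·(-1) + (1)·(-1) + (1)·(1) + (-1)·(1) + (-1)·(-1) = 1 + 1 + -1 + 1 + 1 + -1 + 1 + -1 + 1 + -1 + 1 + -1 + -1 + 1 + -1 + 1 = 2.
Rows 13 and 0 are not orthogonal (dot product = 2 ≠ 0), so H is not a Hadamard matrix.

(12,12) entry = 16; (13,0) entry = 2.


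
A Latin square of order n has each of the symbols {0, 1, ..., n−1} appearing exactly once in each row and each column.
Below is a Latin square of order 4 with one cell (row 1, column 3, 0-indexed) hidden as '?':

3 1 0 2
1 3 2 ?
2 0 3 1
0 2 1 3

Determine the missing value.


Row 1 contains symbols [1, 2, 3] — missing [0].
Column 3 contains symbols [1, 2, 3] — missing [0].
The missing symbol must appear in both missing sets; intersection = [0].
Therefore the hidden value is 0.

Missing value = 0.


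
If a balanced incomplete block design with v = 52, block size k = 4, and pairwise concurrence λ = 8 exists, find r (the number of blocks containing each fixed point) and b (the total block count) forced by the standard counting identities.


Any 2-(v, k, λ) BIBD satisfies two necessary conditions:
  (i)  Each point sits in r blocks, and counting incidences through any fixed point gives r(k − 1) = λ(v − 1), so r = λ(v − 1)/(k − 1).
  (ii) Total incidences bk = vr, so b = vr/k.
Step 1: r = λ(v − 1)/(k − 1) = 8·(52 − 1)/(4 − 1) = 8·51/3 = 408/3 = 136.
Step 2: b = vr/k = 52·136/4 = 7072/4 = 1768.
Check integrality: r = 136 ∈ Z ✓, b = 1768 ∈ Z ✓.
(These identities are necessary conditions: they determine r and b for any design with these parameters, but do not by themselves prove that one exists.)

r = 136, b = 1768.


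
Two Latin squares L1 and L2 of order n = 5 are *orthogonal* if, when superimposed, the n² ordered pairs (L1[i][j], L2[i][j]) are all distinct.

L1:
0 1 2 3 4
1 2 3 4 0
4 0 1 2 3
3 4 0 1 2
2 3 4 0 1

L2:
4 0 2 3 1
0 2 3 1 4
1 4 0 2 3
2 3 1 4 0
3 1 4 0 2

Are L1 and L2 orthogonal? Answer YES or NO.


Form the n² = 25 superimposed pairs (L1[i][j], L2[i][j]), row by row (rows and columns indexed from 0):
row 0: (0,4) (1,0) (2,2) (3,3) (4,1)
row 1: (1,0) (2,2) (3,3) (4,1) (0,4)
row 2: (4,1) (0,4) (1,0) (2,2) (3,3)
row 3: (3,2) (4,3) (0,1) (1,4) (2,0)
row 4: (2,3) (3,1) (4,4) (0,0) (1,2)
Orthogonality requires all 25 pairs distinct.
But the pair (1,0) repeats: cell (0,1) has L1 = 1, L2 = 0, and cell (1,0) has L1 = 1, L2 = 0.
A repeated pair means some other pair never occurs (only 15 distinct pairs out of 25), so the squares are not orthogonal.
Conclusion: NO.

NO


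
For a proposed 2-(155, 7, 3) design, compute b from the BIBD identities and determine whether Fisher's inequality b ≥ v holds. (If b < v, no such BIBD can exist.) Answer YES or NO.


b = λv(v − 1)/(k(k − 1)) = 3·155·154/(7·6) = 71610/42 = 1705.
Compare with v = 155: b ≥ v, so Fisher's inequality holds.

YES


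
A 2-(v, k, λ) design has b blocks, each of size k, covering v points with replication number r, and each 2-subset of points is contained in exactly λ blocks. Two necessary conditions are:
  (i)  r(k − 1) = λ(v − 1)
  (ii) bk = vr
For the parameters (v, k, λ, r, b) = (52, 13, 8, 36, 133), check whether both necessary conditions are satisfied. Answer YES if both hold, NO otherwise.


Condition (i): r(k − 1) = 36·12 = 432; λ(v − 1) = 8·51 = 408. Match? NO.
Condition (ii): bk = 133·13 = 1729; vr = 52·36 = 1872. Match? NO.
Both conditions hold? NO.

NO


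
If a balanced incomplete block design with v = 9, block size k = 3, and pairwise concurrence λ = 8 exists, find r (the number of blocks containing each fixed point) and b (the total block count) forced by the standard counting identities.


Any 2-(v, k, λ) BIBD satisfies two necessary conditions:
  (i)  Each point sits in r blocks, and counting incidences through any fixed point gives r(k − 1) = λ(v − 1), so r = λ(v − 1)/(k − 1).
  (ii) Total incidences bk = vr, so b = vr/k.
Step 1: r = λ(v − 1)/(k − 1) = 8·(9 − 1)/(3 − 1) = 8·8/2 = 64/2 = 32.
Step 2: b = vr/k = 9·32/3 = 288/3 = 96.
Check integrality: r = 32 ∈ Z ✓, b = 96 ∈ Z ✓.
(These identities are necessary conditions: they determine r and b for any design with these parameters, but do not by themselves prove that one exists.)

r = 32, b = 96.


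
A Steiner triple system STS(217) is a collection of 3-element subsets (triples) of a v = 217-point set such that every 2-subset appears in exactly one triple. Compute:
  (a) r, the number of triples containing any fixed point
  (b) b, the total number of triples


An STS(v) is a 2-(v, 3, 1) BIBD: block size k = 3, λ = 1.
Replication: r(k − 1) = λ(v − 1) ⇒ r·2 = 217 − 1 = 216 ⇒ r = 108.
Block count: b = v(v − 1)/6 = 217·216/6 = 46872/6 = 7812.

r = 108, b = 7812.


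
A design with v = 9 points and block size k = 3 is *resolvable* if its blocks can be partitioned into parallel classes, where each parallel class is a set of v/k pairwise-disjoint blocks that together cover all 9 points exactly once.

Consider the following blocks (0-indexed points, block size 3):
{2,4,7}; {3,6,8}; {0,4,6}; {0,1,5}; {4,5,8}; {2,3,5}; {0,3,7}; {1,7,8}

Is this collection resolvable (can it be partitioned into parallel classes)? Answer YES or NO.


v = 9, block size k = 3, number of blocks = 8.
For resolvability, blocks must partition into parallel classes of size v/k = 3.
Total blocks must therefore be a multiple of 3: 8 = 3·2 + 2 ⇒ not divisible ✗.
Resolvable? NO.

NO


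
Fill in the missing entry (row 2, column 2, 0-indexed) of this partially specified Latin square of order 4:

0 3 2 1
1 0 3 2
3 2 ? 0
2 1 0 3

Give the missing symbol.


Row 2 contains symbols [0, 2, 3] — missing [1].
Column 2 contains symbols [0, 2, 3] — missing [1].
The missing symbol must appear in both missing sets; intersection = [1].
Therefore the hidden value is 1.

Missing value = 1.


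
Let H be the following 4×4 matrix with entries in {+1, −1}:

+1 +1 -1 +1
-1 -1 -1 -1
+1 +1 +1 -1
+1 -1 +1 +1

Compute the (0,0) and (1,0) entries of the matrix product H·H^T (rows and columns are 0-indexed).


Row 0 of H: [1, 1, -1, 1].
Row 1 of H: [-1, -1, -1, -1].
(H·H^T)[0][0] = Σ_j H[0][j]·H[0][j] = (1)² + (1)² + (-1)² + (1)² = 1 + 1 + 1 + 1 = 4.
(H·H^T)[1][0] = Σ_j H[1][j]·H[0][j] = (-1)·(1) + (-1)·(1) + (-1)·(-1) + (-1)·(1) = -1 + -1 + 1 + -1 = -2.
Rows 1 and 0 are not orthogonal (dot product = -2 ≠ 0), so H is not a Hadamard matrix.

(0,0) entry = 4; (1,0) entry = -2.


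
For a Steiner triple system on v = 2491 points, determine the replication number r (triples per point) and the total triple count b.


An STS(v) is a 2-(v, 3, 1) BIBD: block size k = 3, λ = 1.
Replication: r(k − 1) = λ(v − 1) ⇒ r·2 = 2491 − 1 = 2490 ⇒ r = 1245.
Block count: b = v(v − 1)/6 = 2491·2490/6 = 6202590/6 = 1033765.
(Check via bk = vr: 1033765·3 = 3101295 = 2491·1245 = 3101295 ✓.)

r = 1245, b = 1033765.


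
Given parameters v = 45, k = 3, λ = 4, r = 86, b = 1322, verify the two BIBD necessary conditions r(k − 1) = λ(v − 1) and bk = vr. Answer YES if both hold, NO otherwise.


Condition (i): r(k − 1) = 86·2 = 172; λ(v − 1) = 4·44 = 176. Match? NO.
Condition (ii): bk = 1322·3 = 3966; vr = 45·86 = 3870. Match? NO.
Both conditions hold? NO.

NO


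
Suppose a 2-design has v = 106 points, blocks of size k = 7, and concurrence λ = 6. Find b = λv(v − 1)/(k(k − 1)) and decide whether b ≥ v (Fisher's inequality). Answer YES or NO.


r = λ(v − 1)/(k − 1) = 6·105/6 = 105.
b = vr/k = 106·105/7 = 1590.
Fisher's inequality: b ≥ v ⇔ 1590 ≥ 106? YES.

YES


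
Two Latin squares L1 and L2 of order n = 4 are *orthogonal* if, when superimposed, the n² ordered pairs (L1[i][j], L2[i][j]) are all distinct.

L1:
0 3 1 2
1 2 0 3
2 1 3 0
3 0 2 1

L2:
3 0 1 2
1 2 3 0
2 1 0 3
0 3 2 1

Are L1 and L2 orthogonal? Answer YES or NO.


Form the n² = 16 superimposed pairs (L1[i][j], L2[i][j]), row by row (rows and columns indexed from 0):
row 0: (0,3) (3,0) (1,1) (2,2)
row 1: (1,1) (2,2) (0,3) (3,0)
row 2: (2,2) (1,1) (3,0) (0,3)
row 3: (3,0) (0,3) (2,2) (1,1)
Orthogonality requires all 16 pairs distinct.
But the pair (1,1) repeats: cell (0,2) has L1 = 1, L2 = 1, and cell (1,0) has L1 = 1, L2 = 1.
A repeated pair means some other pair never occurs (only 4 distinct pairs out of 16), so the squares are not orthogonal.
Conclusion: NO.

NO


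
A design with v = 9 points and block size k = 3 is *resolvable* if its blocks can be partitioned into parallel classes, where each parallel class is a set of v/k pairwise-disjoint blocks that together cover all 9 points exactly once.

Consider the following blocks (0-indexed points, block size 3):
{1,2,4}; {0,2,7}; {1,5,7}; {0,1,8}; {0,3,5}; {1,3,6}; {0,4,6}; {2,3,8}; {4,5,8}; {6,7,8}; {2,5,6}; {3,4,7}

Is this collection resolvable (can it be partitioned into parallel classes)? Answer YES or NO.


v = 9, block size k = 3, number of blocks = 12.
For resolvability, blocks must partition into parallel classes of size v/k = 3.
Total blocks must therefore be a multiple of 3: 12 = 3·4 + 0 ⇒ divisible ✓.
Greedy packing gives 4 candidate class(es). Each should be a full parallel class (size 3, covers all 9 points).
  Class 1 (3 blocks): {1,2,4}; {0,3,5}; {6,7,8}. Points covered: [0, 1, 2, 3, 4, 5, 6, 7, 8].
  Class 2 (3 blocks): {0,2,7}; {1,3,6}; {4,5,8}. Points covered: [0, 1, 2, 3, 4, 5, 6, 7, 8].
  Class 3 (3 blocks): {1,5,7}; {0,4,6}; {2,3,8}. Points covered: [0, 1, 2, 3, 4, 5, 6, 7, 8].
  Class 4 (3 blocks): {0,1,8}; {2,5,6}; {3,4,7}. Points covered: [0, 1, 2, 3, 4, 5, 6, 7, 8].
All classes full (size 3)? YES. All classes cover every point? YES.
Resolvable? YES.

YES


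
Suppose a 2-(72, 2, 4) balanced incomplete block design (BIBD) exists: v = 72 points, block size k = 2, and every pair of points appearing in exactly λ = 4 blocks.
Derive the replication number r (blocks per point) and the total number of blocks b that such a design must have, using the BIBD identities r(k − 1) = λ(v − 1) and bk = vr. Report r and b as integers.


Any 2-(v, k, λ) BIBD satisfies two necessary conditions:
  (i)  Each point sits in r blocks, and counting incidences through any fixed point gives r(k − 1) = λ(v − 1), so r = λ(v − 1)/(k − 1).
  (ii) Total incidences bk = vr, so b = vr/k.
Step 1: r = λ(v − 1)/(k − 1) = 4·(72 − 1)/(2 − 1) = 4·71/1 = 284/1 = 284.
Step 2: b = vr/k = 72·284/2 = 20448/2 = 10224.
Check integrality: r = 284 ∈ Z ✓, b = 10224 ∈ Z ✓.
(These identities are necessary conditions: they determine r and b for any design with these parameters, but do not by themselves prove that one exists.)

r = 284, b = 10224.


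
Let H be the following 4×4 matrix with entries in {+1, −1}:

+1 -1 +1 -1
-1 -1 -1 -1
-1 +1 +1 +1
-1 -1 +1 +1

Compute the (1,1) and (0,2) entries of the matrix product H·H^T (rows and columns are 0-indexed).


Row 0 of H: [1, -1, 1, -1].
Row 1 of H: [-1, -1, -1, -1].
Row 2 of H: [-1, 1, 1, 1].
(H·H^T)[1][1] = Σ_j H[1][j]·H[1][j] = (-1)² + (-1)² + (-1)² + (-1)² = 1 + 1 + 1 + 1 = 4.
(H·H^T)[0][2] = Σ_j H[0][j]·H[2][j] = (1)·(-1) + (-1)·(1) + (1)·(1) + (-1)·(1) = -1 + -1 + 1 + -1 = -2.
Rows 0 and 2 are not orthogonal (dot product = -2 ≠ 0), so H is not a Hadamard matrix.

(1,1) entry = 4; (0,2) entry = -2.


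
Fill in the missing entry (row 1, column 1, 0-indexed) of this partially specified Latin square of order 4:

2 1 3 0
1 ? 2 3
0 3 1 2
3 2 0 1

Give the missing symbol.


Row 1 contains symbols [1, 2, 3] — missing [0].
Column 1 contains symbols [1, 2, 3] — missing [0].
The missing symbol must appear in both missing sets; intersection = [0].
Therefore the hidden value is 0.

Missing value = 0.


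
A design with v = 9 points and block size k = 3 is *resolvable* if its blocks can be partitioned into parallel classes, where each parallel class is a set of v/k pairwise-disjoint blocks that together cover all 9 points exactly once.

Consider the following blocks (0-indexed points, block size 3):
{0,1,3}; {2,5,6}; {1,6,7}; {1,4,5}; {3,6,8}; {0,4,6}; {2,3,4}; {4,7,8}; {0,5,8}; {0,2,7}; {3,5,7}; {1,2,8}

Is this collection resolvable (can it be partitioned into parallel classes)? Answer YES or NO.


v = 9, block size k = 3, number of blocks = 12.
For resolvability, blocks must partition into parallel classes of size v/k = 3.
Total blocks must therefore be a multiple of 3: 12 = 3·4 + 0 ⇒ divisible ✓.
Greedy packing gives 4 candidate class(es). Each should be a full parallel class (size 3, covers all 9 points).
  Class 1 (3 blocks): {0,1,3}; {2,5,6}; {4,7,8}. Points covered: [0, 1, 2, 3, 4, 5, 6, 7, 8].
  Class 2 (3 blocks): {1,6,7}; {2,3,4}; {0,5,8}. Points covered: [0, 1, 2, 3, 4, 5, 6, 7, 8].
  Class 3 (3 blocks): {1,4,5}; {3,6,8}; {0,2,7}. Points covered: [0, 1, 2, 3, 4, 5, 6, 7, 8].
  Class 4 (3 blocks): {0,4,6}; {3,5,7}; {1,2,8}. Points covered: [0, 1, 2, 3, 4, 5, 6, 7, 8].
All classes full (size 3)? YES. All classes cover every point? YES.
Resolvable? YES.

YES


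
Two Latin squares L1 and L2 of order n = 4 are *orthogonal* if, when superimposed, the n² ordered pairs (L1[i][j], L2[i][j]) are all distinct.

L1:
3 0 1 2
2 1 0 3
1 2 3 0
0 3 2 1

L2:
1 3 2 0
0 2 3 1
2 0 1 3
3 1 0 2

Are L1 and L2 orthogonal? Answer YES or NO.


Form the n² = 16 superimposed pairs (L1[i][j], L2[i][j]), row by row (rows and columns indexed from 0):
row 0: (3,1) (0,3) (1,2) (2,0)
row 1: (2,0) (1,2) (0,3) (3,1)
row 2: (1,2) (2,0) (3,1) (0,3)
row 3: (0,3) (3,1) (2,0) (1,2)
Orthogonality requires all 16 pairs distinct.
But the pair (2,0) repeats: cell (0,3) has L1 = 2, L2 = 0, and cell (1,0) has L1 = 2, L2 = 0.
A repeated pair means some other pair never occurs (only 4 distinct pairs out of 16), so the squares are not orthogonal.
Conclusion: NO.

NO


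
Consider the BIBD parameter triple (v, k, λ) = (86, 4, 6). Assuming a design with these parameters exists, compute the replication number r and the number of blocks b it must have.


Any 2-(v, k, λ) BIBD satisfies two necessary conditions:
  (i)  Each point sits in r blocks, and counting incidences through any fixed point gives r(k − 1) = λ(v − 1), so r = λ(v − 1)/(k − 1).
  (ii) Total incidences bk = vr, so b = vr/k.
Step 1: r = λ(v − 1)/(k − 1) = 6·(86 − 1)/(4 − 1) = 6·85/3 = 510/3 = 170.
Step 2: b = vr/k = 86·170/4 = 14620/4 = 3655.
Check integrality: r = 170 ∈ Z ✓, b = 3655 ∈ Z ✓.
(These identities are necessary conditions: they determine r and b for any design with these parameters, but do not by themselves prove that one exists.)

r = 170, b = 3655.


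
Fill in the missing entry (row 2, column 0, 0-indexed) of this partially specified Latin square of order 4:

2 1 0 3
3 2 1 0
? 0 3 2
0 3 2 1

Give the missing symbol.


Row 2 contains symbols [0, 2, 3] — missing [1].
Column 0 contains symbols [0, 2, 3] — missing [1].
The missing symbol must appear in both missing sets; intersection = [1].
Therefore the hidden value is 1.

Missing value = 1.


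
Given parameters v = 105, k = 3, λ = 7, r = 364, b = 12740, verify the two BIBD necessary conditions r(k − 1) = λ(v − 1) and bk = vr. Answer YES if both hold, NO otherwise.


Condition (i): r(k − 1) = 364·2 = 728; λ(v − 1) = 7·104 = 728. Match? YES.
Condition (ii): bk = 12740·3 = 38220; vr = 105·364 = 38220. Match? YES.
Both conditions hold? YES.

YES


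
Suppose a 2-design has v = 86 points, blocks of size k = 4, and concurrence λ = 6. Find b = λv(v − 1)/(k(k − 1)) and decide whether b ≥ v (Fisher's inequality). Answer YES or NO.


r = λ(v − 1)/(k − 1) = 6·85/3 = 170.
b = vr/k = 86·170/4 = 3655.
Fisher's inequality: b ≥ v ⇔ 3655 ≥ 86? YES.

YES


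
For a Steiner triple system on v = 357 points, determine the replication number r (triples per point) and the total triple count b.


An STS(v) is a 2-(v, 3, 1) BIBD: block size k = 3, λ = 1.
Replication: r(k − 1) = λ(v − 1) ⇒ r·2 = 357 − 1 = 356 ⇒ r = 178.
Block count: b = v(v − 1)/6 = 357·356/6 = 127092/6 = 21182.
(Check via bk = vr: 21182·3 = 63546 = 357·178 = 63546 ✓.)

r = 178, b = 21182.


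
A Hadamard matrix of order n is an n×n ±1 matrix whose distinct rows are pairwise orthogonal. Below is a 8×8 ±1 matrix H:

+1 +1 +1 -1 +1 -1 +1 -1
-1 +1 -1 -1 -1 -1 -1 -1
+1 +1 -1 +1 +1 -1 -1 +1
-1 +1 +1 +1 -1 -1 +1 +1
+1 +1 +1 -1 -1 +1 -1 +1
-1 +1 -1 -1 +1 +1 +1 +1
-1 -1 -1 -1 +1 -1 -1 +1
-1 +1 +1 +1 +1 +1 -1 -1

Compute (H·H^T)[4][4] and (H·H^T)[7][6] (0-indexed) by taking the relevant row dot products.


Row 4 of H: [1, 1, 1, -1, -1, 1, -1, 1].
Row 6 of H: [-1, -1, -1, -1, 1, -1, -1, 1].
Row 7 of H: [-1, 1, 1, 1, 1, 1, -1, -1].
(H·H^T)[4][4] = Σ_j H[4][j]·H[4][j] = (1)² + (1)² + (1)² + (-1)² + (-1)² + (1)² + (-1)² + (1)² = 1 + 1 + 1 + 1 + 1 + 1 + 1 + 1 = 8.
(H·H^T)[7][6] = Σ_j H[7][j]·H[6][j] = (-1)·(-1) + (1)·(-1) + (1)·(-1) + (1)·(-1) + (1)·(1) + (1)·(-1) + (-1)·(-1) + (-1)·(1) = 1 + -1 + -1 + -1 + 1 + -1 + 1 + -1 = -2.
Rows 7 and 6 are not orthogonal (dot product = -2 ≠ 0), so H is not a Hadamard matrix.

(4,4) entry = 8; (7,6) entry = -2.


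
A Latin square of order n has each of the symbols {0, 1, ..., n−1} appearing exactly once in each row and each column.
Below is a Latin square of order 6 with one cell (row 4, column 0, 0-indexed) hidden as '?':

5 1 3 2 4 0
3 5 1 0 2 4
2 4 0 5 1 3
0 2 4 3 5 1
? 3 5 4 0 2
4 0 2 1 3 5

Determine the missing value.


Row 4 contains symbols [0, 2, 3, 4, 5] — missing [1].
Column 0 contains symbols [0, 2, 3, 4, 5] — missing [1].
The missing symbol must appear in both missing sets; intersection = [1].
Therefore the hidden value is 1.

Missing value = 1.


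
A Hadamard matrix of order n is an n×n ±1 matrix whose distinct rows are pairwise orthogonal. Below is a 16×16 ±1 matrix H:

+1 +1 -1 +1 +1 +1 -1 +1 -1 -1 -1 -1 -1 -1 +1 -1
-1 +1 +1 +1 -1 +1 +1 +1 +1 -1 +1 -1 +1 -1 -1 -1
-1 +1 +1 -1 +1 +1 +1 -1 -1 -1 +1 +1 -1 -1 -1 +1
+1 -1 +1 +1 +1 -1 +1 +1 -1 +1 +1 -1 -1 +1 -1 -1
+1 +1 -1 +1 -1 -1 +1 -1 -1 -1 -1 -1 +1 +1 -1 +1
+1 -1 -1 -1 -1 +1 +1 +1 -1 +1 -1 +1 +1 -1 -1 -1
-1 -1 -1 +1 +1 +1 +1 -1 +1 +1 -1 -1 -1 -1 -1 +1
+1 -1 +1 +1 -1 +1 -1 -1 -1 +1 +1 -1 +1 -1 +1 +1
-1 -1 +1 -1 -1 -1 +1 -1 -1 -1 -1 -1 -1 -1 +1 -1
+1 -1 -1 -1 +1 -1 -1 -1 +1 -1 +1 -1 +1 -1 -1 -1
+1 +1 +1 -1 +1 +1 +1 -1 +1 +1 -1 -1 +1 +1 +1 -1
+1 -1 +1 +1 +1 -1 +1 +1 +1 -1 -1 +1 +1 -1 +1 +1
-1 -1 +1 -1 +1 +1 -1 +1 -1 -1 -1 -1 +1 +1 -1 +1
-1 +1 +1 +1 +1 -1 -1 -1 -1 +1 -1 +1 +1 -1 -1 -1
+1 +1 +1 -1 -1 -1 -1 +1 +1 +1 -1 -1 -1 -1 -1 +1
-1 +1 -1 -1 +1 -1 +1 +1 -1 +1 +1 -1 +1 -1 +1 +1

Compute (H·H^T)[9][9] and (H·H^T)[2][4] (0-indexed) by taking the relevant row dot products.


Row 2 of H: [-1, 1, 1, -1, 1, 1, 1, -1, -1, -1, 1, 1, -1, -1, -1, 1].
Row 4 of H: [1, 1, -1, 1, -1, -1, 1, -1, -1, -1, -1, -1, 1, 1, -1, 1].
Row 9 of H: [1, -1, -1, -1, 1, -1, -1, -1, 1, -1, 1, -1, 1, -1, -1, -1].
(H·H^T)[9][9] = Σ_j H[9][j]·H[9][j] = (1)² + (-1)² + (-1)² + (-1)² + (1)² + (-1)² + (-1)² + (-1)² + (1)² + (-1)² + (1)² + (-1)² + (1)² + (-1)² + (-1)² + (-1)² = 1 + 1 + 1 + 1 + 1 + 1 + 1 + 1 + 1 + 1 + 1 + 1 + 1 + 1 + 1 + 1 = 16.
(H·H^T)[2][4] = Σ_j H[2][j]·H[4][j] = (-1)·(1) + (1)·(1) + (1)·(-1) + (-1)·(1) + (1)·(-1) + (1)·(-1) + (1)·(1) + (-1)·(-1) + (-1)·(-1) + (-1)·(-1) + (1)·(-1) + (1)·(-1) + (-1)·(1) + (-1)·(1) + (-1)·(-1) + (1)·(1) = -1 + 1 + -1 + -1 + -1 + -1 + 1 + 1 + 1 + 1 + -1 + -1 + -1 + -1 + 1 + 1 = -2.
Rows 2 and 4 are not orthogonal (dot product = -2 ≠ 0), so H is not a Hadamard matrix.

(9,9) entry = 16; (2,4) entry = -2.


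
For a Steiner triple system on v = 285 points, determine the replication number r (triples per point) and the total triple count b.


An STS(v) is a 2-(v, 3, 1) BIBD: block size k = 3, λ = 1.
Replication: r(k − 1) = λ(v − 1) ⇒ r·2 = 285 − 1 = 284 ⇒ r = 142.
Block count: bk = vr ⇒ b·3 = 285·142 = 40470 ⇒ b = 13490.

r = 142, b = 13490.


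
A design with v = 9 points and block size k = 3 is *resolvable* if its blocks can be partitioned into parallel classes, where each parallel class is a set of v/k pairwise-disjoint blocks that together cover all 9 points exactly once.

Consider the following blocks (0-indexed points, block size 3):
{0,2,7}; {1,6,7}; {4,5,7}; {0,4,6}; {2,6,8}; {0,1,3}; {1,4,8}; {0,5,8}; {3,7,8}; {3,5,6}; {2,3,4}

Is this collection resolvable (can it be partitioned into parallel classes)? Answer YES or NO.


v = 9, block size k = 3, number of blocks = 11.
For resolvability, blocks must partition into parallel classes of size v/k = 3.
Total blocks must therefore be a multiple of 3: 11 = 3·3 + 2 ⇒ not divisible ✗.
Resolvable? NO.

NO


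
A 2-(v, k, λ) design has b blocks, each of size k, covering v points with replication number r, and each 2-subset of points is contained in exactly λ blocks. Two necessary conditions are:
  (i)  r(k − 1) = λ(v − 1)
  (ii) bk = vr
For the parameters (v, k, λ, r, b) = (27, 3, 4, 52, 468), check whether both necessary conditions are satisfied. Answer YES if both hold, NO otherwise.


Condition (i): r(k − 1) = 52·2 = 104; λ(v − 1) = 4·26 = 104. Match? YES.
Condition (ii): bk = 468·3 = 1404; vr = 27·52 = 1404. Match? YES.
Both conditions hold? YES.

YES


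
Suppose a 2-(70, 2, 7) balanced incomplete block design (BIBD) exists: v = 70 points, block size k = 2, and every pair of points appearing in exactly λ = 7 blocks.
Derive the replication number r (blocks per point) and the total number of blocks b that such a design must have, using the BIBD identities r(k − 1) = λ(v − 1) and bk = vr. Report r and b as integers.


Any 2-(v, k, λ) BIBD satisfies two necessary conditions:
  (i)  Each point sits in r blocks, and counting incidences through any fixed point gives r(k − 1) = λ(v − 1), so r = λ(v − 1)/(k − 1).
  (ii) Total incidences bk = vr, so b = vr/k.
Step 1: r = λ(v − 1)/(k − 1) = 7·(70 − 1)/(2 − 1) = 7·69/1 = 483/1 = 483.
Step 2: b = vr/k = 70·483/2 = 33810/2 = 16905.
Check integrality: r = 483 ∈ Z ✓, b = 16905 ∈ Z ✓.
(These identities are necessary conditions: they determine r and b for any design with these parameters, but do not by themselves prove that one exists.)

r = 483, b = 16905.


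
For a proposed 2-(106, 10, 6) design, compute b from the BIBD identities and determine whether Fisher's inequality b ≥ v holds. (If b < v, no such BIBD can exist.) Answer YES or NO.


r = λ(v − 1)/(k − 1) = 6·105/9 = 70.
b = vr/k = 106·70/10 = 742.
Fisher's inequality: b ≥ v ⇔ 742 ≥ 106? YES.

YES


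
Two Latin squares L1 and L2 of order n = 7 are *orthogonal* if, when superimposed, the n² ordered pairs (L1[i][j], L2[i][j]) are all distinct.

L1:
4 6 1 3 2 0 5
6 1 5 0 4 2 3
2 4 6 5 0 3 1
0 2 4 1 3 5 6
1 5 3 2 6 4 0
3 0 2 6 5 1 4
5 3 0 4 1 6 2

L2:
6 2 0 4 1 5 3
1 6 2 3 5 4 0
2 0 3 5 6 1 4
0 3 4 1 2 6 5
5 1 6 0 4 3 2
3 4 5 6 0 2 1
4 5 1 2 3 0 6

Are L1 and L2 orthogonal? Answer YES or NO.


Form the n² = 49 superimposed pairs (L1[i][j], L2[i][j]), row by row (rows and columns indexed from 0):
row 0: (4,6) (6,2) (1,0) (3,4) (2,1) (0,5) (5,3)
row 1: (6,1) (1,6) (5,2) (0,3) (4,5) (2,4) (3,0)
row 2: (2,2) (4,0) (6,3) (5,5) (0,6) (3,1) (1,4)
row 3: (0,0) (2,3) (4,4) (1,1) (3,2) (5,6) (6,5)
row 4: (1,5) (5,1) (3,6) (2,0) (6,4) (4,3) (0,2)
row 5: (3,3) (0,4) (2,5) (6,6) (5,0) (1,2) (4,1)
row 6: (5,4) (3,5) (0,1) (4,2) (1,3) (6,0) (2,6)
Orthogonality requires all 49 pairs distinct.
Check by first coordinate: for each symbol s of L1, list the L2 entries in the n cells where L1 = s; they must all differ.
  L1 = 0: L2 entries (in reading order) 5, 3, 6, 0, 2, 4, 1 — all 7 distinct ✓
  L1 = 1: L2 entries (in reading order) 0, 6, 4, 1, 5, 2, 3 — all 7 distinct ✓
  L1 = 2: L2 entries (in reading order) 1, 4, 2, 3, 0, 5, 6 — all 7 distinct ✓
  L1 = 3: L2 entries (in reading order) 4, 0, 1, 2, 6, 3, 5 — all 7 distinct ✓
  L1 = 4: L2 entries (in reading order) 6, 5, 0, 4, 3, 1, 2 — all 7 distinct ✓
  L1 = 5: L2 entries (in reading order) 3, 2, 5, 6, 1, 0, 4 — all 7 distinct ✓
  L1 = 6: L2 entries (in reading order) 2, 1, 3, 5, 4, 6, 0 — all 7 distinct ✓
Every symbol of L1 meets every symbol of L2 exactly once, so all 49 pairs are distinct (49 of 49).
Conclusion: YES.

YES


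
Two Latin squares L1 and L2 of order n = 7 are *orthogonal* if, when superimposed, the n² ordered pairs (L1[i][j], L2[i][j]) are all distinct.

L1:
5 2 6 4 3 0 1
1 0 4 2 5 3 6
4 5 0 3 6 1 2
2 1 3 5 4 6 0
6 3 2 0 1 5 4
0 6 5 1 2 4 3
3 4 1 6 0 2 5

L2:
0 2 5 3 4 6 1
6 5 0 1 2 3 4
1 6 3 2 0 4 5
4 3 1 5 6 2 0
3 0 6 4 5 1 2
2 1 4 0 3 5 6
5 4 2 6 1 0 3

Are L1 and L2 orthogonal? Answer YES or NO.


Form the n² = 49 superimposed pairs (L1[i][j], L2[i][j]), row by row (rows and columns indexed from 0):
row 0: (5,0) (2,2) (6,5) (4,3) (3,4) (0,6) (1,1)
row 1: (1,6) (0,5) (4,0) (2,1) (5,2) (3,3) (6,4)
row 2: (4,1) (5,6) (0,3) (3,2) (6,0) (1,4) (2,5)
row 3: (2,4) (1,3) (3,1) (5,5) (4,6) (6,2) (0,0)
row 4: (6,3) (3,0) (2,6) (0,4) (1,5) (5,1) (4,2)
row 5: (0,2) (6,1) (5,4) (1,0) (2,3) (4,5) (3,6)
row 6: (3,5) (4,4) (1,2) (6,6) (0,1) (2,0) (5,3)
Orthogonality requires all 49 pairs distinct.
Check by first coordinate: for each symbol s of L1, list the L2 entries in the n cells where L1 = s; they must all differ.
  L1 = 0: L2 entries (in reading order) 6, 5, 3, 0, 4, 2, 1 — all 7 distinct ✓
  L1 = 1: L2 entries (in reading order) 1, 6, 4, 3, 5, 0, 2 — all 7 distinct ✓
  L1 = 2: L2 entries (in reading order) 2, 1, 5, 4, 6, 3, 0 — all 7 distinct ✓
  L1 = 3: L2 entries (in reading order) 4, 3, 2, 1, 0, 6, 5 — all 7 distinct ✓
  L1 = 4: L2 entries (in reading order) 3, 0, 1, 6, 2, 5, 4 — all 7 distinct ✓
  L1 = 5: L2 entries (in reading order) 0, 2, 6, 5, 1, 4, 3 — all 7 distinct ✓
  L1 = 6: L2 entries (in reading order) 5, 4, 0, 2, 3, 1, 6 — all 7 distinct ✓
Every symbol of L1 meets every symbol of L2 exactly once, so all 49 pairs are distinct (49 of 49).
Conclusion: YES.

YES


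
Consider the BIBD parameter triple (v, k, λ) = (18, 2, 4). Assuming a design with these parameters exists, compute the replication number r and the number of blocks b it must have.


Any 2-(v, k, λ) BIBD satisfies two necessary conditions:
  (i)  Each point sits in r blocks, and counting incidences through any fixed point gives r(k − 1) = λ(v − 1), so r = λ(v − 1)/(k − 1).
  (ii) Total incidences bk = vr, so b = vr/k.
Step 1: r = λ(v − 1)/(k − 1) = 4·(18 − 1)/(2 − 1) = 4·17/1 = 68/1 = 68.
Step 2: b = vr/k = 18·68/2 = 1224/2 = 612.
Check integrality: r = 68 ∈ Z ✓, b = 612 ∈ Z ✓.
(These identities are necessary conditions: they determine r and b for any design with these parameters, but do not by themselves prove that one exists.)

r = 68, b = 612.


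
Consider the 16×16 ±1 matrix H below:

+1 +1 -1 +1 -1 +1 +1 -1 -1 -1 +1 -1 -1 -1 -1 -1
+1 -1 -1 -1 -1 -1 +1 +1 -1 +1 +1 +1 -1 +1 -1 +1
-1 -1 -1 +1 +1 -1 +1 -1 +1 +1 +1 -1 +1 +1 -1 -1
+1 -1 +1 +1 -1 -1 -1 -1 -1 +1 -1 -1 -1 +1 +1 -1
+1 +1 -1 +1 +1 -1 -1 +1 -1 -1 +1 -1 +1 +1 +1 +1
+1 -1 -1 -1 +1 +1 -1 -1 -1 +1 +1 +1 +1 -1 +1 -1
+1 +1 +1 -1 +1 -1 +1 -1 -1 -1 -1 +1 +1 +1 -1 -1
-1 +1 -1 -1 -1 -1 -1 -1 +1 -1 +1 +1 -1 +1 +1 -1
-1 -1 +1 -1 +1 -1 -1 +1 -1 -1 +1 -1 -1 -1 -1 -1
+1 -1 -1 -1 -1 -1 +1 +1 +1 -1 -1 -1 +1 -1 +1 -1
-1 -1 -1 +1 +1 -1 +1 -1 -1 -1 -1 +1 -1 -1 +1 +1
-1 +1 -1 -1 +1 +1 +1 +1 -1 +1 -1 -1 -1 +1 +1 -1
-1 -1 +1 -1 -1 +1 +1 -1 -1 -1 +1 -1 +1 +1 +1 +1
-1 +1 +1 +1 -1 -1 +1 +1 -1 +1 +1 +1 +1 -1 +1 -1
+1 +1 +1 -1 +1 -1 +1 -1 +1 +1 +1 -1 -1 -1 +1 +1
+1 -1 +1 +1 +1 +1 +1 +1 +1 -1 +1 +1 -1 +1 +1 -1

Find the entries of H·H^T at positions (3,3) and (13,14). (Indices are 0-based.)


Row 3 of H: [1, -1, 1, 1, -1, -1, -1, -1, -1, 1, -1, -1, -1, 1, 1, -1].
Row 13 of H: [-1, 1, 1, 1, -1, -1, 1, 1, -1, 1, 1, 1, 1, -1, 1, -1].
Row 14 of H: [1, 1, 1, -1, 1, -1, 1, -1, 1, 1, 1, -1, -1, -1, 1, 1].
(H·H^T)[3][3] = Σ_j H[3][j]·H[3][j] = (1)² + (-1)² + (1)² + (1)² + (-1)² + (-1)² + (-1)² + (-1)² + (-1)² + (1)² + (-1)² + (-1)² + (-1)² + (1)² + (1)² + (-1)² = 1 + 1 + 1 + 1 + 1 + 1 + 1 + 1 + 1 + 1 + 1 + 1 + 1 + 1 + 1 + 1 = 16.
(H·H^T)[13][14] = Σ_j H[13][j]·H[14][j] = (-1)·(1) + (1)·(1) + (1)·(1) + (1)·(-1) + (-1)·(1) + (-1)·(-1) + (1)·(1) + (1)·(-1) + (-1)·(1) + (1)·(1) + (1)·(1) + (1)·(-1) + (1)·(-1) + (-1)·(-1) + (1)·(1) + (-1)·(1) = -1 + 1 + 1 + -1 + -1 + 1 + 1 + -1 + -1 + 1 + 1 + -1 + -1 + 1 + 1 + -1 = 0.
So rows 13 and 14 are orthogonal; the diagonal entry equals n = 16.

(3,3) entry = 16; (13,14) entry = 0.


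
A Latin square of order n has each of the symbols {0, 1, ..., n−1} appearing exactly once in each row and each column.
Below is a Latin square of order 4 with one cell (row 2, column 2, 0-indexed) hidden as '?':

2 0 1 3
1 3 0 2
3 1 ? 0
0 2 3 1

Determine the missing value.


Row 2 contains symbols [0, 1, 3] — missing [2].
Column 2 contains symbols [0, 1, 3] — missing [2].
The missing symbol must appear in both missing sets; intersection = [2].
Therefore the hidden value is 2.

Missing value = 2.


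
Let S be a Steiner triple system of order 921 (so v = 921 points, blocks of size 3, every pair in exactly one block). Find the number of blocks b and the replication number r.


An STS(v) is a 2-(v, 3, 1) BIBD: block size k = 3, λ = 1.
Replication: r(k − 1) = λ(v − 1) ⇒ r·2 = 921 − 1 = 920 ⇒ r = 460.
Block count: b = v(v − 1)/6 = 921·920/6 = 847320/6 = 141220.

r = 460, b = 141220.
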